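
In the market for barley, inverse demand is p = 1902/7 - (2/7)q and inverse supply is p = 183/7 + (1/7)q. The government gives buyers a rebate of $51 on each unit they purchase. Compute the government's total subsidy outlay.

Pre-subsidy: 1902/7 - (2/7)q = 183/7 + (1/7)q gives q* = 573 and p* = 108.
With the rebate, buyers effectively pay pb = ps − 51, where ps is the price sellers receive.
On the curves, pb = 1902/7 - (2/7)q and ps = 183/7 + (1/7)q; the wedge ps − pb = 51 gives 183/7 + (1/7)q − (1902/7 - (2/7)q) = 51, so q' = 692.
Then pb = 1902/7 − (2/7)·692 = 74 and ps = 183/7 + (1/7)·692 = 125.
Government outlay = subsidy × quantity = 51 × 692 = 35292.

Government cost = $35292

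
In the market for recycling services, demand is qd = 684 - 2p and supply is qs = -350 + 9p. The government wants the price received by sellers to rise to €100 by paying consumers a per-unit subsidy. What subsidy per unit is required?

At a seller price of 100, quantity supplied is -350 + 9·100 = 550.
Buyers absorb 550 only when they pay pb with 684 − 2·pb = 550, i.e. pb = 67.
s = ps − pb = 100 − 67 = 33.

Required subsidy s = €33 per unit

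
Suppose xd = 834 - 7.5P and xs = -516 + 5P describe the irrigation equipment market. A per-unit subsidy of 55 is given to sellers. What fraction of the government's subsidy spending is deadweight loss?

DWL / government spending = 55/126

Pre-subsidy: 834 - 7.5P = -516 + 5P gives P* = 108, x* = 24.
With the subsidy, sellers receive Ps = Pb + 55 for each unit, where Pb is the price buyers pay.
Supply in terms of Pb becomes xs = -516 + 5(Pb + 55) = -241 + 5Pb. Setting this equal to demand: 834 - 7.5Pb = -241 + 5Pb, so Pb = 86.
Sellers receive Ps = 86 + 55 = 141; x' = 834 − 7.5·86 = 189.
ΔCS = ½(24 + 189)(108 − 86) = 2343; ΔPS = ½(24 + 189)(141 − 108) = 3514.5.
Government spending = 55 × 189 = 10395.
DWL = ½ × 55 × (189 − 24) = 4537.5; fraction = 4537.5 / 10395 = 55/126.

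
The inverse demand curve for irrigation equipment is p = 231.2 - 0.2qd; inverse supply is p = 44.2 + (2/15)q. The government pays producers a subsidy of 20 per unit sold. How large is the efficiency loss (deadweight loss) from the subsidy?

Deadweight loss = 600

Pre-subsidy: 231.2 - 0.2q = 44.2 + (2/15)q gives q* = 561 and p* = 119.
With the subsidy, sellers receive ps = pb + 20 for each unit, where pb is the price buyers pay.
On the curves, pb = 231.2 - 0.2q and ps = 44.2 + (2/15)q; the wedge ps − pb = 20 gives 44.2 + (2/15)q − (231.2 - 0.2q) = 20, so q' = 621.
Then pb = 231.2 − 0.2·621 = 107 and ps = 44.2 + (2/15)·621 = 127.
The subsidy expands output by 621 − 561 = 60 past the efficient level; on those units the gap between marginal cost and willingness to pay runs from 0 up to 20.
DWL = ½ × 20 × 60 = 600.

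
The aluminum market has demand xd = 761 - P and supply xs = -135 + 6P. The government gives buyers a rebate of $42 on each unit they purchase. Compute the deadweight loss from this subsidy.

Deadweight loss = $756

Pre-subsidy: 761 - P = -135 + 6P gives P* = 128, x* = 633.
With the rebate, buyers effectively pay Pb = Ps − 42, where Ps is the price sellers receive.
Demand in terms of Ps becomes xd = 761 − 1(Ps − 42) = 803 - Ps. Setting this equal to supply: 803 - Ps = -135 + 6Ps, so Ps = 134.
Buyers pay Pb = 134 − 42 = 92; x' = -135 + 6·134 = 669.
The subsidy expands output by 669 − 633 = 36 past the efficient level; on those units the gap between marginal cost and willingness to pay runs from 0 up to 42.
DWL = ½ × 42 × 36 = 756.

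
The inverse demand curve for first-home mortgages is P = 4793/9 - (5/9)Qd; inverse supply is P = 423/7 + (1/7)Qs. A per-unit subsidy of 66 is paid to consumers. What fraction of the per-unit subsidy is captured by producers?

Pre-subsidy: 4793/9 - (5/9)Q = 423/7 + (1/7)Q gives Q* = 676 and P* = 157.
With the rebate, buyers effectively pay Pb = Ps − 66, where Ps is the price sellers receive.
On the curves, Pb = 4793/9 - (5/9)Q and Ps = 423/7 + (1/7)Q; the wedge Ps − Pb = 66 gives 423/7 + (1/7)Q − (4793/9 - (5/9)Q) = 66, so Q' = 770.5.
Then Pb = 4793/9 − (5/9)·770.5 = 104.5 and Ps = 423/7 + (1/7)·770.5 = 170.5.
Buyers' price falls by P* − Pb = 157 − 104.5 = 52.5; sellers' price rises by Ps − P* = 170.5 − 157 = 13.5.
So producers capture 13.5/66 = 9/44 of each unit of subsidy.

Producer share = 9/44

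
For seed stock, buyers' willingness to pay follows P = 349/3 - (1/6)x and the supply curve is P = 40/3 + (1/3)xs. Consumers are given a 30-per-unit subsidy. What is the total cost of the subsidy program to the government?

Government cost = 7980

Pre-subsidy: 349/3 - (1/6)x = 40/3 + (1/3)x gives x* = 206 and P* = 82.
With the rebate, buyers effectively pay Pb = Ps − 30, where Ps is the price sellers receive.
On the curves, Pb = 349/3 - (1/6)x and Ps = 40/3 + (1/3)x; the wedge Ps − Pb = 30 gives 40/3 + (1/3)x − (349/3 - (1/6)x) = 30, so x' = 266.
Then Pb = 349/3 − (1/6)·266 = 72 and Ps = 40/3 + (1/3)·266 = 102.
Government outlay = subsidy × quantity = 30 × 266 = 7980.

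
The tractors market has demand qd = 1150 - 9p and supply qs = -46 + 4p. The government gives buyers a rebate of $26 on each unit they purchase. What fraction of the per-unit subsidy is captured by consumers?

Pre-subsidy: 1150 - 9p = -46 + 4p gives p* = 92, q* = 322.
With the rebate, buyers effectively pay pb = ps − 26, where ps is the price sellers receive.
Demand in terms of ps becomes qd = 1150 − 9(ps − 26) = 1384 - 9ps. Setting this equal to supply: 1384 - 9ps = -46 + 4ps, so ps = 110.
Buyers pay pb = 110 − 26 = 84; q' = -46 + 4·110 = 394.
Buyers' price falls by p* − pb = 92 − 84 = 8; sellers' price rises by ps − p* = 110 − 92 = 18.
So consumers capture 8/26 = 4/13 of each unit of subsidy.

Consumer share = 4/13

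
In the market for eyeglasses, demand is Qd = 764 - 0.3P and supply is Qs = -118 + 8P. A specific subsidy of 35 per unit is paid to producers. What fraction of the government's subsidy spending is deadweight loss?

DWL / government spending = 210/30803

Pre-subsidy: 764 - 0.3P = -118 + 8P gives P* = 8820/83, Q* = 60766/83.
With the subsidy, sellers receive Ps = Pb + 35 for each unit, where Pb is the price buyers pay.
Supply in terms of Pb becomes Qs = -118 + 8(Pb + 35) = 162 + 8Pb. Setting this equal to demand: 764 - 0.3Pb = 162 + 8Pb, so Pb = 6020/83.
Sellers receive Ps = 6020/83 + 35 = 8925/83; Q' = 764 − 0.3·(6020/83) = 61606/83.
ΔCS = ½(60766/83 + 61606/83)(8820/83 − 6020/83) = 171320800/6889; ΔPS = ½(60766/83 + 61606/83)(8925/83 − 8820/83) = 6424530/6889.
Government spending = 35 × 61606/83 = 2156210/83.
DWL = ½ × 35 × (61606/83 − 60766/83) = 14700/83; fraction = (14700/83) / (2156210/83) = 210/30803.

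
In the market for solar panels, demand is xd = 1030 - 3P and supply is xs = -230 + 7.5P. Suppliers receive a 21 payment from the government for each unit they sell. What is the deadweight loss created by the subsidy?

Pre-subsidy: 1030 - 3P = -230 + 7.5P gives P* = 120, x* = 670.
With the subsidy, sellers receive Ps = Pb + 21 for each unit, where Pb is the price buyers pay.
Supply in terms of Pb becomes xs = -230 + 7.5(Pb + 21) = -72.5 + 7.5Pb. Setting this equal to demand: 1030 - 3Pb = -72.5 + 7.5Pb, so Pb = 105.
Sellers receive Ps = 105 + 21 = 126; x' = 1030 − 3·105 = 715.
The subsidy expands output by 715 − 670 = 45 past the efficient level; on those units the gap between marginal cost and willingness to pay runs from 0 up to 21.
DWL = ½ × 21 × 45 = 472.5.

Deadweight loss = 472.5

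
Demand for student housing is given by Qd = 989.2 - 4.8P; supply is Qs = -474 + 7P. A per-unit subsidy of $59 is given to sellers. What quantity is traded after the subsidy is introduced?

Pre-subsidy: 989.2 - 4.8P = -474 + 7P gives P* = 124, Q* = 394.
With the subsidy, sellers receive Ps = Pb + 59 for each unit, where Pb is the price buyers pay.
Supply in terms of Pb becomes Qs = -474 + 7(Pb + 59) = -61 + 7Pb. Setting this equal to demand: 989.2 - 4.8Pb = -61 + 7Pb, so Pb = 89.
Sellers receive Ps = 89 + 59 = 148; Q' = 989.2 − 4.8·89 = 562.

Q' = 562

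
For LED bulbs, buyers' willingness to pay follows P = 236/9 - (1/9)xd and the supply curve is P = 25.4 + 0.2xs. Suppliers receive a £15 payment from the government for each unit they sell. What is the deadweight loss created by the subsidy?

Deadweight loss = 10125/28

Pre-subsidy: 236/9 - (1/9)x = 25.4 + 0.2x gives x* = 37/14 and P* = 363/14.
With the subsidy, sellers receive Ps = Pb + 15 for each unit, where Pb is the price buyers pay.
On the curves, Pb = 236/9 - (1/9)x and Ps = 25.4 + 0.2x; the wedge Ps − Pb = 15 gives 25.4 + 0.2x − (236/9 - (1/9)x) = 15, so x' = 356/7.
Then Pb = 236/9 − (1/9)·(356/7) = 144/7 and Ps = 25.4 + 0.2·(356/7) = 249/7.
The subsidy expands output by 356/7 − 37/14 = 675/14 past the efficient level; on those units the gap between marginal cost and willingness to pay runs from 0 up to 15.
DWL = ½ × 15 × 675/14 = 10125/28.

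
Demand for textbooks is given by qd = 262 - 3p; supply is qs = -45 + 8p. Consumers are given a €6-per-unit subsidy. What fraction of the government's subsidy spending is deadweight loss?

DWL / government spending = 72/2105

Pre-subsidy: 262 - 3p = -45 + 8p gives p* = 307/11, q* = 1961/11.
With the rebate, buyers effectively pay pb = ps − 6, where ps is the price sellers receive.
Demand in terms of ps becomes qd = 262 − 3(ps − 6) = 280 - 3ps. Setting this equal to supply: 280 - 3ps = -45 + 8ps, so ps = 325/11.
Buyers pay pb = 325/11 − 6 = 259/11; q' = -45 + 8·(325/11) = 2105/11.
ΔCS = ½(1961/11 + 2105/11)(307/11 − 259/11) = 97584/121; ΔPS = ½(1961/11 + 2105/11)(325/11 − 307/11) = 36594/121.
Government spending = 6 × 2105/11 = 12630/11.
DWL = ½ × 6 × (2105/11 − 1961/11) = 432/11; fraction = (432/11) / (12630/11) = 72/2105.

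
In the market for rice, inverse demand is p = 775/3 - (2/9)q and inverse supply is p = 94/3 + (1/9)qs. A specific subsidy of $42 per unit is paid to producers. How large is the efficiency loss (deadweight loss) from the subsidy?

Deadweight loss = $2646

Pre-subsidy: 775/3 - (2/9)q = 94/3 + (1/9)q gives q* = 681 and p* = 107.
With the subsidy, sellers receive ps = pb + 42 for each unit, where pb is the price buyers pay.
On the curves, pb = 775/3 - (2/9)q and ps = 94/3 + (1/9)q; the wedge ps − pb = 42 gives 94/3 + (1/9)q − (775/3 - (2/9)q) = 42, so q' = 807.
Then pb = 775/3 − (2/9)·807 = 79 and ps = 94/3 + (1/9)·807 = 121.
The subsidy expands output by 807 − 681 = 126 past the efficient level; on those units the gap between marginal cost and willingness to pay runs from 0 up to 42.
DWL = ½ × 42 × 126 = 2646.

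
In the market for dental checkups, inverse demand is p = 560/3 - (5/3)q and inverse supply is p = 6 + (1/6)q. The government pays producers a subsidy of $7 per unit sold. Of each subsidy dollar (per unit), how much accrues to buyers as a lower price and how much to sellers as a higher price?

Pre-subsidy: 560/3 - (5/3)q = 6 + (1/6)q gives q* = 1084/11 and p* = 740/33.
With the subsidy, sellers receive ps = pb + 7 for each unit, where pb is the price buyers pay.
On the curves, pb = 560/3 - (5/3)q and ps = 6 + (1/6)q; the wedge ps − pb = 7 gives 6 + (1/6)q − (560/3 - (5/3)q) = 7, so q' = 1126/11.
Then pb = 560/3 − (5/3)·(1126/11) = 530/33 and ps = 6 + (1/6)·(1126/11) = 761/33.
Buyers' price falls by p* − pb = 740/33 − 530/33 = 70/11; sellers' price rises by ps − p* = 761/33 − 740/33 = 7/11.

Buyers gain 70/11 per unit; sellers gain 7/11 per unit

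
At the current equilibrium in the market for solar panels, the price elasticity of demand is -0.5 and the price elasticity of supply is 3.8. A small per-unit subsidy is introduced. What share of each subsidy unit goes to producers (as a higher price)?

Producer share = 5/43

For a small subsidy around the equilibrium, the benefit split depends on the relative slopes, which at a point are proportional to the elasticities.
Buyer share = εs/(εs + |εd|) = 3.8/(3.8 + 0.5) = 38/43; seller share = |εd|/(εs + |εd|) = 5/43.
So producers capture 5/43 of the subsidy.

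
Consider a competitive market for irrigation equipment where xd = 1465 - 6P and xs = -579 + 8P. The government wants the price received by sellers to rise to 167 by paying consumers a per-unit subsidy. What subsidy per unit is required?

Required subsidy s = 49 per unit

At a seller price of 167, quantity supplied is -579 + 8·167 = 757.
Buyers absorb 757 only when they pay Pb with 1465 − 6·Pb = 757, i.e. Pb = 118.
s = Ps − Pb = 167 − 118 = 49.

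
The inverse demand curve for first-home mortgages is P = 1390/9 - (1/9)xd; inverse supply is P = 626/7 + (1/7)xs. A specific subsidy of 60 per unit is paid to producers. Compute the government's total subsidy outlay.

Pre-subsidy: 1390/9 - (1/9)x = 626/7 + (1/7)x gives x* = 256 and P* = 126.
With the subsidy, sellers receive Ps = Pb + 60 for each unit, where Pb is the price buyers pay.
On the curves, Pb = 1390/9 - (1/9)x and Ps = 626/7 + (1/7)x; the wedge Ps − Pb = 60 gives 626/7 + (1/7)x − (1390/9 - (1/9)x) = 60, so x' = 492.25.
Then Pb = 1390/9 − (1/9)·492.25 = 99.75 and Ps = 626/7 + (1/7)·492.25 = 159.75.
Government outlay = subsidy × quantity = 60 × 492.25 = 29535.

Government cost = 29535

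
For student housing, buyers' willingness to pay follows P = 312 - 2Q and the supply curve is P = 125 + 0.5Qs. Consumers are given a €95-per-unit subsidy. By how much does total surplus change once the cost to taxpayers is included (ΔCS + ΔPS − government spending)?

Pre-subsidy: 312 - 2Q = 125 + 0.5Q gives Q* = 74.8 and P* = 162.4.
With the rebate, buyers effectively pay Pb = Ps − 95, where Ps is the price sellers receive.
On the curves, Pb = 312 - 2Q and Ps = 125 + 0.5Q; the wedge Ps − Pb = 95 gives 125 + 0.5Q − (312 - 2Q) = 95, so Q' = 112.8.
Then Pb = 312 − 2·112.8 = 86.4 and Ps = 125 + 0.5·112.8 = 181.4.
ΔCS = ½(74.8 + 112.8)(162.4 − 86.4) = 7128.8; ΔPS = ½(74.8 + 112.8)(181.4 − 162.4) = 1782.2.
Government spending = 95 × 112.8 = 10716.
Net change = 7128.8 + 1782.2 − 10716 = -1805. The loss equals the DWL triangle ½·95·38.

Net change in total surplus = -€1805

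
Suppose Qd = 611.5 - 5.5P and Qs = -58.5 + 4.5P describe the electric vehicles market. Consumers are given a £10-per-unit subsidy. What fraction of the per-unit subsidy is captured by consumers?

Pre-subsidy: 611.5 - 5.5P = -58.5 + 4.5P gives P* = 67, Q* = 243.
With the rebate, buyers effectively pay Pb = Ps − 10, where Ps is the price sellers receive.
Demand in terms of Ps becomes Qd = 611.5 − 5.5(Ps − 10) = 666.5 - 5.5Ps. Setting this equal to supply: 666.5 - 5.5Ps = -58.5 + 4.5Ps, so Ps = 72.5.
Buyers pay Pb = 72.5 − 10 = 62.5; Q' = -58.5 + 4.5·72.5 = 267.75.
Buyers' price falls by P* − Pb = 67 − 62.5 = 4.5; sellers' price rises by Ps − P* = 72.5 − 67 = 5.5.
So consumers capture 4.5/10 = 0.45 of each unit of subsidy.

Consumer share = 0.45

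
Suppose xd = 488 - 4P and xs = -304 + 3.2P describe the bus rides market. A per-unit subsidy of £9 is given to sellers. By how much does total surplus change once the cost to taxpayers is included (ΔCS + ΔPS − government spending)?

Net change in total surplus = -£72

Pre-subsidy: 488 - 4P = -304 + 3.2P gives P* = 110, x* = 48.
With the subsidy, sellers receive Ps = Pb + 9 for each unit, where Pb is the price buyers pay.
Supply in terms of Pb becomes xs = -304 + 3.2(Pb + 9) = -275.2 + 3.2Pb. Setting this equal to demand: 488 - 4Pb = -275.2 + 3.2Pb, so Pb = 106.
Sellers receive Ps = 106 + 9 = 115; x' = 488 − 4·106 = 64.
ΔCS = ½(48 + 64)(110 − 106) = 224; ΔPS = ½(48 + 64)(115 − 110) = 280.
Government spending = 9 × 64 = 576.
Net change = 224 + 280 − 576 = -72. The loss equals the DWL triangle ½·9·16.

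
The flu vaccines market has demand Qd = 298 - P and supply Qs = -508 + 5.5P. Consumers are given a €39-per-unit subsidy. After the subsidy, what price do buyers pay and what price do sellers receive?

Pre-subsidy: 298 - P = -508 + 5.5P gives P* = 124, Q* = 174.
With the rebate, buyers effectively pay Pb = Ps − 39, where Ps is the price sellers receive.
Demand in terms of Ps becomes Qd = 298 − 1(Ps − 39) = 337 - Ps. Setting this equal to supply: 337 - Ps = -508 + 5.5Ps, so Ps = 130.
Buyers pay Pb = 130 − 39 = 91; Q' = -508 + 5.5·130 = 207.

Buyers pay €91; sellers receive €130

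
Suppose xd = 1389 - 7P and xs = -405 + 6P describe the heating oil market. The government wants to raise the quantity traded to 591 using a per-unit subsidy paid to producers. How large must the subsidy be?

Required subsidy s = 52 per unit

At x = 591, invert demand for the buyer price: Pb = (1389 − 591)/7 = 114; invert supply for the seller price: Ps = (591 − (-405))/6 = 166.
The subsidy must fill the gap: s = Ps − Pb = 166 − 114 = 52.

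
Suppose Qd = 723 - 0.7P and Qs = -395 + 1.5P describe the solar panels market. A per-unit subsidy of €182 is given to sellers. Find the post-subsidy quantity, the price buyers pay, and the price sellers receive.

Pre-subsidy: 723 - 0.7P = -395 + 1.5P gives P* = 5590/11, Q* = 4040/11.
With the subsidy, sellers receive Ps = Pb + 182 for each unit, where Pb is the price buyers pay.
Supply in terms of Pb becomes Qs = -395 + 1.5(Pb + 182) = -122 + 1.5Pb. Setting this equal to demand: 723 - 0.7Pb = -122 + 1.5Pb, so Pb = 4225/11.
Sellers receive Ps = 4225/11 + 182 = 6227/11; Q' = 723 − 0.7·(4225/11) = 9991/22.

Q' = 9991/22; buyers pay 4225/11; sellers receive 6227/11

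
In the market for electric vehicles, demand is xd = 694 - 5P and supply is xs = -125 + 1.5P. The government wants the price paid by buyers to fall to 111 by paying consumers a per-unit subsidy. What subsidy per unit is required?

Required subsidy s = 65 per unit

At a buyer price of 111, quantity demanded is 694 − 5·111 = 139.
Sellers supply 139 only when they receive Ps with -125 + 1.5·Ps = 139, i.e. Ps = 176.
s = Ps − Pb = 176 − 111 = 65.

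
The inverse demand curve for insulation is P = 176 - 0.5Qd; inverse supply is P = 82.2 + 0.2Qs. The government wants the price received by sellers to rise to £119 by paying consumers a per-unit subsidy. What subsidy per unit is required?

At a seller price of 119, quantity supplied is -411 + 5·119 = 184.
Buyers absorb 184 only when they pay Pb = 176 − 0.5·184 = 84.
s = Ps − Pb = 119 − 84 = 35.

Required subsidy s = £35 per unit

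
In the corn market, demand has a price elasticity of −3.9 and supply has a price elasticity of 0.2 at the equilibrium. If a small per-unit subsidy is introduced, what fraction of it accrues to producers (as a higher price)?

Producer share = 39/41

For a small subsidy around the equilibrium, the benefit split depends on the relative slopes, which at a point are proportional to the elasticities.
Buyer share = εs/(εs + |εd|) = 0.2/(0.2 + 3.9) = 2/41; seller share = |εd|/(εs + |εd|) = 39/41.
So producers capture 39/41 of the subsidy.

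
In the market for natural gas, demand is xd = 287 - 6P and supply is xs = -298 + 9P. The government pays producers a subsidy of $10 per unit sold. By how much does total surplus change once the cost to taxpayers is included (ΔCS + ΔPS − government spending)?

Net change in total surplus = -$180

Pre-subsidy: 287 - 6P = -298 + 9P gives P* = 39, x* = 53.
With the subsidy, sellers receive Ps = Pb + 10 for each unit, where Pb is the price buyers pay.
Supply in terms of Pb becomes xs = -298 + 9(Pb + 10) = -208 + 9Pb. Setting this equal to demand: 287 - 6Pb = -208 + 9Pb, so Pb = 33.
Sellers receive Ps = 33 + 10 = 43; x' = 287 − 6·33 = 89.
ΔCS = ½(53 + 89)(39 − 33) = 426; ΔPS = ½(53 + 89)(43 − 39) = 284.
Government spending = 10 × 89 = 890.
Net change = 426 + 284 − 890 = -180. The loss equals the DWL triangle ½·10·36.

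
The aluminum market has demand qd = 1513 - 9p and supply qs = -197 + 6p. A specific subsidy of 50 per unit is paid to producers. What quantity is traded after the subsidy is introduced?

q' = 667

Pre-subsidy: 1513 - 9p = -197 + 6p gives p* = 114, q* = 487.
With the subsidy, sellers receive ps = pb + 50 for each unit, where pb is the price buyers pay.
Supply in terms of pb becomes qs = -197 + 6(pb + 50) = 103 + 6pb. Setting this equal to demand: 1513 - 9pb = 103 + 6pb, so pb = 94.
Sellers receive ps = 94 + 50 = 144; q' = 1513 − 9·94 = 667.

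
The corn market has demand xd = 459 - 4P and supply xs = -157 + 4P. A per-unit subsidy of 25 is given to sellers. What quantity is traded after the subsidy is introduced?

Pre-subsidy: 459 - 4P = -157 + 4P gives P* = 77, x* = 151.
With the subsidy, sellers receive Ps = Pb + 25 for each unit, where Pb is the price buyers pay.
Supply in terms of Pb becomes xs = -157 + 4(Pb + 25) = -57 + 4Pb. Setting this equal to demand: 459 - 4Pb = -57 + 4Pb, so Pb = 64.5.
Sellers receive Ps = 64.5 + 25 = 89.5; x' = 459 − 4·64.5 = 201.

x' = 201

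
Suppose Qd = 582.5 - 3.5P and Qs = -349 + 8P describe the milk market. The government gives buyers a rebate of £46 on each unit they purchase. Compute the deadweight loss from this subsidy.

Deadweight loss = £2576

Pre-subsidy: 582.5 - 3.5P = -349 + 8P gives P* = 81, Q* = 299.
With the rebate, buyers effectively pay Pb = Ps − 46, where Ps is the price sellers receive.
Demand in terms of Ps becomes Qd = 582.5 − 3.5(Ps − 46) = 743.5 - 3.5Ps. Setting this equal to supply: 743.5 - 3.5Ps = -349 + 8Ps, so Ps = 95.
Buyers pay Pb = 95 − 46 = 49; Q' = -349 + 8·95 = 411.
The subsidy expands output by 411 − 299 = 112 past the efficient level; on those units the gap between marginal cost and willingness to pay runs from 0 up to 46.
DWL = ½ × 46 × 112 = 2576.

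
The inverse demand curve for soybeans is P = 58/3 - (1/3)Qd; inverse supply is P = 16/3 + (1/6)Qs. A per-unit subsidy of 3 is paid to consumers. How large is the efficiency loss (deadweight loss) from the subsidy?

Pre-subsidy: 58/3 - (1/3)Q = 16/3 + (1/6)Q gives Q* = 28 and P* = 10.
With the rebate, buyers effectively pay Pb = Ps − 3, where Ps is the price sellers receive.
On the curves, Pb = 58/3 - (1/3)Q and Ps = 16/3 + (1/6)Q; the wedge Ps − Pb = 3 gives 16/3 + (1/6)Q − (58/3 - (1/3)Q) = 3, so Q' = 34.
Then Pb = 58/3 − (1/3)·34 = 8 and Ps = 16/3 + (1/6)·34 = 11.
The subsidy expands output by 34 − 28 = 6 past the efficient level; on those units the gap between marginal cost and willingness to pay runs from 0 up to 3.
DWL = ½ × 3 × 6 = 9.

Deadweight loss = 9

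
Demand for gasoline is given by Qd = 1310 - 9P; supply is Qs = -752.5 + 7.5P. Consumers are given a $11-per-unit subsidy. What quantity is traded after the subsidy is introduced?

Q' = 230

Pre-subsidy: 1310 - 9P = -752.5 + 7.5P gives P* = 125, Q* = 185.
With the rebate, buyers effectively pay Pb = Ps − 11, where Ps is the price sellers receive.
Demand in terms of Ps becomes Qd = 1310 − 9(Ps − 11) = 1409 - 9Ps. Setting this equal to supply: 1409 - 9Ps = -752.5 + 7.5Ps, so Ps = 131.
Buyers pay Pb = 131 − 11 = 120; Q' = -752.5 + 7.5·131 = 230.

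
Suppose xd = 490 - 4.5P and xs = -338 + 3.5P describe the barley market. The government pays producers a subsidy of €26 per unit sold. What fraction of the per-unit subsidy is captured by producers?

Pre-subsidy: 490 - 4.5P = -338 + 3.5P gives P* = 103.5, x* = 24.25.
With the subsidy, sellers receive Ps = Pb + 26 for each unit, where Pb is the price buyers pay.
Supply in terms of Pb becomes xs = -338 + 3.5(Pb + 26) = -247 + 3.5Pb. Setting this equal to demand: 490 - 4.5Pb = -247 + 3.5Pb, so Pb = 92.125.
Sellers receive Ps = 92.125 + 26 = 118.125; x' = 490 − 4.5·92.125 = 75.4375.
Buyers' price falls by P* − Pb = 103.5 − 92.125 = 11.375; sellers' price rises by Ps − P* = 118.125 − 103.5 = 14.625.
So producers capture 14.625/26 = 0.5625 of each unit of subsidy.

Producer share = 0.5625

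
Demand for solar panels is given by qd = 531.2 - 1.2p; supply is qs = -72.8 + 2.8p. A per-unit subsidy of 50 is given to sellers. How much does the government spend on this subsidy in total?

Pre-subsidy: 531.2 - 1.2p = -72.8 + 2.8p gives p* = 151, q* = 350.
With the subsidy, sellers receive ps = pb + 50 for each unit, where pb is the price buyers pay.
Supply in terms of pb becomes qs = -72.8 + 2.8(pb + 50) = 67.2 + 2.8pb. Setting this equal to demand: 531.2 - 1.2pb = 67.2 + 2.8pb, so pb = 116.
Sellers receive ps = 116 + 50 = 166; q' = 531.2 − 1.2·116 = 392.
Government outlay = subsidy × quantity = 50 × 392 = 19600.

Government cost = 19600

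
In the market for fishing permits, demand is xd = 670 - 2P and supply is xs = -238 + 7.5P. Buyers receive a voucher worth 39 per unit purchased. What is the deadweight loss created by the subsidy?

Deadweight loss = 22815/19

Pre-subsidy: 670 - 2P = -238 + 7.5P gives P* = 1816/19, x* = 9098/19.
With the rebate, buyers effectively pay Pb = Ps − 39, where Ps is the price sellers receive.
Demand in terms of Ps becomes xd = 670 − 2(Ps − 39) = 748 - 2Ps. Setting this equal to supply: 748 - 2Ps = -238 + 7.5Ps, so Ps = 1972/19.
Buyers pay Pb = 1972/19 − 39 = 1231/19; x' = -238 + 7.5·(1972/19) = 10268/19.
The subsidy expands output by 10268/19 − 9098/19 = 1170/19 past the efficient level; on those units the gap between marginal cost and willingness to pay runs from 0 up to 39.
DWL = ½ × 39 × 1170/19 = 22815/19.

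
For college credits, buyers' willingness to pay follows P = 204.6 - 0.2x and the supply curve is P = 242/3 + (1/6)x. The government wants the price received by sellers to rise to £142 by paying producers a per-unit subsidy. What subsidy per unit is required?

At a seller price of 142, quantity supplied is -484 + 6·142 = 368.
Buyers absorb 368 only when they pay Pb = 204.6 − 0.2·368 = 131.
s = Ps − Pb = 142 − 131 = 11.

Required subsidy s = £11 per unit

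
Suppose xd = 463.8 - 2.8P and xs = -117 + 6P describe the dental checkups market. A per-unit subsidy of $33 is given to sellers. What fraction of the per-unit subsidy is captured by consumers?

Consumer share = 15/22

Pre-subsidy: 463.8 - 2.8P = -117 + 6P gives P* = 66, x* = 279.
With the subsidy, sellers receive Ps = Pb + 33 for each unit, where Pb is the price buyers pay.
Supply in terms of Pb becomes xs = -117 + 6(Pb + 33) = 81 + 6Pb. Setting this equal to demand: 463.8 - 2.8Pb = 81 + 6Pb, so Pb = 43.5.
Sellers receive Ps = 43.5 + 33 = 76.5; x' = 463.8 − 2.8·43.5 = 342.
Buyers' price falls by P* − Pb = 66 − 43.5 = 22.5; sellers' price rises by Ps − P* = 76.5 − 66 = 10.5.
So consumers capture 22.5/33 = 15/22 of each unit of subsidy.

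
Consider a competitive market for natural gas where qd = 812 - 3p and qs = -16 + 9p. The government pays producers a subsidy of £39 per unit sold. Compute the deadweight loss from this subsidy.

Deadweight loss = £1711.125

Pre-subsidy: 812 - 3p = -16 + 9p gives p* = 69, q* = 605.
With the subsidy, sellers receive ps = pb + 39 for each unit, where pb is the price buyers pay.
Supply in terms of pb becomes qs = -16 + 9(pb + 39) = 335 + 9pb. Setting this equal to demand: 812 - 3pb = 335 + 9pb, so pb = 39.75.
Sellers receive ps = 39.75 + 39 = 78.75; q' = 812 − 3·39.75 = 692.75.
The subsidy expands output by 692.75 − 605 = 87.75 past the efficient level; on those units the gap between marginal cost and willingness to pay runs from 0 up to 39.
DWL = ½ × 39 × 87.75 = 1711.125.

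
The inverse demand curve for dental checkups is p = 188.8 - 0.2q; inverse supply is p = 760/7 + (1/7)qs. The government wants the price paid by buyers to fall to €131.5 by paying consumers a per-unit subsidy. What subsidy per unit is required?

Required subsidy s = €18 per unit

At a buyer price of 131.5, quantity demanded is 944 − 5·131.5 = 286.5.
Sellers supply 286.5 only when they receive ps = 760/7 + (1/7)·286.5 = 149.5.
s = ps − pb = 149.5 − 131.5 = 18.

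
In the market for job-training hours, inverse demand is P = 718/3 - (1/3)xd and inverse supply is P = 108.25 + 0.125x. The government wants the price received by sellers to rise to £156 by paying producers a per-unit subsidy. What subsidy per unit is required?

Required subsidy s = £44 per unit

At a seller price of 156, quantity supplied is -866 + 8·156 = 382.
Buyers absorb 382 only when they pay Pb = 718/3 − (1/3)·382 = 112.
s = Ps − Pb = 156 − 112 = 44.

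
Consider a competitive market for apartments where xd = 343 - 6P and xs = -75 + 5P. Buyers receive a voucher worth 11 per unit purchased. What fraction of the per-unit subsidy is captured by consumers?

Consumer share = 5/11

Pre-subsidy: 343 - 6P = -75 + 5P gives P* = 38, x* = 115.
With the rebate, buyers effectively pay Pb = Ps − 11, where Ps is the price sellers receive.
Demand in terms of Ps becomes xd = 343 − 6(Ps − 11) = 409 - 6Ps. Setting this equal to supply: 409 - 6Ps = -75 + 5Ps, so Ps = 44.
Buyers pay Pb = 44 − 11 = 33; x' = -75 + 5·44 = 145.
Buyers' price falls by P* − Pb = 38 − 33 = 5; sellers' price rises by Ps − P* = 44 − 38 = 6.
So consumers capture 5/11 = 5/11 of each unit of subsidy.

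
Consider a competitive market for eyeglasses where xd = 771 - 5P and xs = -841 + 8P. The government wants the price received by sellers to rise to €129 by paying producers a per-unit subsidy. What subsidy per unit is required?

At a seller price of 129, quantity supplied is -841 + 8·129 = 191.
Buyers absorb 191 only when they pay Pb with 771 − 5·Pb = 191, i.e. Pb = 116.
s = Ps − Pb = 129 − 116 = 13.

Required subsidy s = €13 per unit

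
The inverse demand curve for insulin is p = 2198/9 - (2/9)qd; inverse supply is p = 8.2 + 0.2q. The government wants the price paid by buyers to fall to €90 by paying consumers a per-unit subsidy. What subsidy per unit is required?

Required subsidy s = €57 per unit

At a buyer price of 90, quantity demanded is 1099 − 4.5·90 = 694.
Sellers supply 694 only when they receive ps = 8.2 + 0.2·694 = 147.
s = ps − pb = 147 − 90 = 57.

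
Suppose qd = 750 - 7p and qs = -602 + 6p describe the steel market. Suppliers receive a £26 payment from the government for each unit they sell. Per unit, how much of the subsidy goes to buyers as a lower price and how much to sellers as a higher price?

Pre-subsidy: 750 - 7p = -602 + 6p gives p* = 104, q* = 22.
With the subsidy, sellers receive ps = pb + 26 for each unit, where pb is the price buyers pay.
Supply in terms of pb becomes qs = -602 + 6(pb + 26) = -446 + 6pb. Setting this equal to demand: 750 - 7pb = -446 + 6pb, so pb = 92.
Sellers receive ps = 92 + 26 = 118; q' = 750 − 7·92 = 106.
Buyers' price falls by p* − pb = 104 − 92 = 12; sellers' price rises by ps − p* = 118 − 104 = 14.

Buyers gain £12 per unit; sellers gain £14 per unit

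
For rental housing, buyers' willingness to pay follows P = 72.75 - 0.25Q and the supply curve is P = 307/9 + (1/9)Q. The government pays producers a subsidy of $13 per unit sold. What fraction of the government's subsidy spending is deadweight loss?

DWL / government spending = 18/143

Pre-subsidy: 72.75 - 0.25Q = 307/9 + (1/9)Q gives Q* = 107 and P* = 46.
With the subsidy, sellers receive Ps = Pb + 13 for each unit, where Pb is the price buyers pay.
On the curves, Pb = 72.75 - 0.25Q and Ps = 307/9 + (1/9)Q; the wedge Ps − Pb = 13 gives 307/9 + (1/9)Q − (72.75 - 0.25Q) = 13, so Q' = 143.
Then Pb = 72.75 − 0.25·143 = 37 and Ps = 307/9 + (1/9)·143 = 50.
ΔCS = ½(107 + 143)(46 − 37) = 1125; ΔPS = ½(107 + 143)(50 − 46) = 500.
Government spending = 13 × 143 = 1859.
DWL = ½ × 13 × (143 − 107) = 234; fraction = 234 / 1859 = 18/143.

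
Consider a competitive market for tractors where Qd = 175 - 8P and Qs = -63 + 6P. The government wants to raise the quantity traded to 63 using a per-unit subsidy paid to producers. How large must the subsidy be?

Required subsidy s = 7 per unit

At Q = 63, invert demand for the buyer price: Pb = (175 − 63)/8 = 14; invert supply for the seller price: Ps = (63 − (-63))/6 = 21.
The subsidy must fill the gap: s = Ps − Pb = 21 − 14 = 7.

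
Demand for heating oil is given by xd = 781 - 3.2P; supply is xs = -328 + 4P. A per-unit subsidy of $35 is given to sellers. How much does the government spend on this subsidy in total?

Government cost = 36785/3

Pre-subsidy: 781 - 3.2P = -328 + 4P gives P* = 5545/36, x* = 2593/9.
With the subsidy, sellers receive Ps = Pb + 35 for each unit, where Pb is the price buyers pay.
Supply in terms of Pb becomes xs = -328 + 4(Pb + 35) = -188 + 4Pb. Setting this equal to demand: 781 - 3.2Pb = -188 + 4Pb, so Pb = 1615/12.
Sellers receive Ps = 1615/12 + 35 = 2035/12; x' = 781 − 3.2·(1615/12) = 1051/3.
Government outlay = subsidy × quantity = 35 × 1051/3 = 36785/3.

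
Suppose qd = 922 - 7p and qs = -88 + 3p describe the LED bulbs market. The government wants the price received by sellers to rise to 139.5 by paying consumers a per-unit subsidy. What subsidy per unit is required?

Required subsidy s = 55 per unit

At a seller price of 139.5, quantity supplied is -88 + 3·139.5 = 330.5.
Buyers absorb 330.5 only when they pay pb with 922 − 7·pb = 330.5, i.e. pb = 84.5.
s = ps − pb = 139.5 − 84.5 = 55.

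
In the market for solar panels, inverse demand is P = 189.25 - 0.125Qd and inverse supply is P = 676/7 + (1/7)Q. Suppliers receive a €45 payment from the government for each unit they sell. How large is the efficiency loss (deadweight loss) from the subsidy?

Pre-subsidy: 189.25 - 0.125Q = 676/7 + (1/7)Q gives Q* = 346 and P* = 146.
With the subsidy, sellers receive Ps = Pb + 45 for each unit, where Pb is the price buyers pay.
On the curves, Pb = 189.25 - 0.125Q and Ps = 676/7 + (1/7)Q; the wedge Ps − Pb = 45 gives 676/7 + (1/7)Q − (189.25 - 0.125Q) = 45, so Q' = 514.
Then Pb = 189.25 − 0.125·514 = 125 and Ps = 676/7 + (1/7)·514 = 170.
The subsidy expands output by 514 − 346 = 168 past the efficient level; on those units the gap between marginal cost and willingness to pay runs from 0 up to 45.
DWL = ½ × 45 × 168 = 3780.

Deadweight loss = €3780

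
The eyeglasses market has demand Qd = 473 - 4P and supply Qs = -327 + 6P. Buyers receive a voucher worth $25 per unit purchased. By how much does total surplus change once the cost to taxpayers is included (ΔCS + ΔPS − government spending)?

Pre-subsidy: 473 - 4P = -327 + 6P gives P* = 80, Q* = 153.
With the rebate, buyers effectively pay Pb = Ps − 25, where Ps is the price sellers receive.
Demand in terms of Ps becomes Qd = 473 − 4(Ps − 25) = 573 - 4Ps. Setting this equal to supply: 573 - 4Ps = -327 + 6Ps, so Ps = 90.
Buyers pay Pb = 90 − 25 = 65; Q' = -327 + 6·90 = 213.
ΔCS = ½(153 + 213)(80 − 65) = 2745; ΔPS = ½(153 + 213)(90 − 80) = 1830.
Government spending = 25 × 213 = 5325.
Net change = 2745 + 1830 − 5325 = -750. The loss equals the DWL triangle ½·25·60.

Net change in total surplus = -$750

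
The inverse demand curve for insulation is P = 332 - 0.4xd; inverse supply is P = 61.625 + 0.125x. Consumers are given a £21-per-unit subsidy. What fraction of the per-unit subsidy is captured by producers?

Pre-subsidy: 332 - 0.4x = 61.625 + 0.125x gives x* = 515 and P* = 126.
With the rebate, buyers effectively pay Pb = Ps − 21, where Ps is the price sellers receive.
On the curves, Pb = 332 - 0.4x and Ps = 61.625 + 0.125x; the wedge Ps − Pb = 21 gives 61.625 + 0.125x − (332 - 0.4x) = 21, so x' = 555.
Then Pb = 332 − 0.4·555 = 110 and Ps = 61.625 + 0.125·555 = 131.
Buyers' price falls by P* − Pb = 126 − 110 = 16; sellers' price rises by Ps − P* = 131 − 126 = 5.
So producers capture 5/21 = 5/21 of each unit of subsidy.

Producer share = 5/21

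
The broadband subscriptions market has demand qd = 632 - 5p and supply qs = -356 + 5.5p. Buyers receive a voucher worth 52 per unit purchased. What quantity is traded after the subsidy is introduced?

q' = 2084/7

Pre-subsidy: 632 - 5p = -356 + 5.5p gives p* = 1976/21, q* = 3392/21.
With the rebate, buyers effectively pay pb = ps − 52, where ps is the price sellers receive.
Demand in terms of ps becomes qd = 632 − 5(ps − 52) = 892 - 5ps. Setting this equal to supply: 892 - 5ps = -356 + 5.5ps, so ps = 832/7.
Buyers pay pb = 832/7 − 52 = 468/7; q' = -356 + 5.5·(832/7) = 2084/7.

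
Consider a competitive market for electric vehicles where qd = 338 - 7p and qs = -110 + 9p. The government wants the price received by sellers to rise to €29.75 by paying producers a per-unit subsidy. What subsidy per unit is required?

At a seller price of 29.75, quantity supplied is -110 + 9·29.75 = 157.75.
Buyers absorb 157.75 only when they pay pb with 338 − 7·pb = 157.75, i.e. pb = 25.75.
s = ps − pb = 29.75 − 25.75 = 4.

Required subsidy s = €4 per unit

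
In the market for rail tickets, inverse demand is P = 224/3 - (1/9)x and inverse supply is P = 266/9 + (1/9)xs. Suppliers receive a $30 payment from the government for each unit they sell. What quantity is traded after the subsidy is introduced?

x' = 338

Pre-subsidy: 224/3 - (1/9)x = 266/9 + (1/9)x gives x* = 203 and P* = 469/9.
With the subsidy, sellers receive Ps = Pb + 30 for each unit, where Pb is the price buyers pay.
On the curves, Pb = 224/3 - (1/9)x and Ps = 266/9 + (1/9)x; the wedge Ps − Pb = 30 gives 266/9 + (1/9)x − (224/3 - (1/9)x) = 30, so x' = 338.
Then Pb = 224/3 − (1/9)·338 = 334/9 and Ps = 266/9 + (1/9)·338 = 604/9.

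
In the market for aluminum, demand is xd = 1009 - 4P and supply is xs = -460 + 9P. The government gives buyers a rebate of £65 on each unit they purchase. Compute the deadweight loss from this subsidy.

Deadweight loss = £5850

Pre-subsidy: 1009 - 4P = -460 + 9P gives P* = 113, x* = 557.
With the rebate, buyers effectively pay Pb = Ps − 65, where Ps is the price sellers receive.
Demand in terms of Ps becomes xd = 1009 − 4(Ps − 65) = 1269 - 4Ps. Setting this equal to supply: 1269 - 4Ps = -460 + 9Ps, so Ps = 133.
Buyers pay Pb = 133 − 65 = 68; x' = -460 + 9·133 = 737.
The subsidy expands output by 737 − 557 = 180 past the efficient level; on those units the gap between marginal cost and willingness to pay runs from 0 up to 65.
DWL = ½ × 65 × 180 = 5850.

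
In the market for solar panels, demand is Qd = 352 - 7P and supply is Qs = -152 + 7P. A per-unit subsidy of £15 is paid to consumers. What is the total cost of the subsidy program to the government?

Government cost = £2287.5

Pre-subsidy: 352 - 7P = -152 + 7P gives P* = 36, Q* = 100.
With the rebate, buyers effectively pay Pb = Ps − 15, where Ps is the price sellers receive.
Demand in terms of Ps becomes Qd = 352 − 7(Ps − 15) = 457 - 7Ps. Setting this equal to supply: 457 - 7Ps = -152 + 7Ps, so Ps = 43.5.
Buyers pay Pb = 43.5 − 15 = 28.5; Q' = -152 + 7·43.5 = 152.5.
Government outlay = subsidy × quantity = 15 × 152.5 = 2287.5.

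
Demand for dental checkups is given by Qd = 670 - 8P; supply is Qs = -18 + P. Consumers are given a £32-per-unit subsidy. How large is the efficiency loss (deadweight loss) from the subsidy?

Pre-subsidy: 670 - 8P = -18 + P gives P* = 688/9, Q* = 526/9.
With the rebate, buyers effectively pay Pb = Ps − 32, where Ps is the price sellers receive.
Demand in terms of Ps becomes Qd = 670 − 8(Ps − 32) = 926 - 8Ps. Setting this equal to supply: 926 - 8Ps = -18 + Ps, so Ps = 944/9.
Buyers pay Pb = 944/9 − 32 = 656/9; Q' = -18 + 1·(944/9) = 782/9.
The subsidy expands output by 782/9 − 526/9 = 256/9 past the efficient level; on those units the gap between marginal cost and willingness to pay runs from 0 up to 32.
DWL = ½ × 32 × 256/9 = 4096/9.

Deadweight loss = 4096/9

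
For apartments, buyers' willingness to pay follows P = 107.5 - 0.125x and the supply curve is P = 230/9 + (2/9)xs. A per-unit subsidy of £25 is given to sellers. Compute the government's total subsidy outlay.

Pre-subsidy: 107.5 - 0.125x = 230/9 + (2/9)x gives x* = 236 and P* = 78.
With the subsidy, sellers receive Ps = Pb + 25 for each unit, where Pb is the price buyers pay.
On the curves, Pb = 107.5 - 0.125x and Ps = 230/9 + (2/9)x; the wedge Ps − Pb = 25 gives 230/9 + (2/9)x − (107.5 - 0.125x) = 25, so x' = 308.
Then Pb = 107.5 − 0.125·308 = 69 and Ps = 230/9 + (2/9)·308 = 94.
Government outlay = subsidy × quantity = 25 × 308 = 7700.

Government cost = £7700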